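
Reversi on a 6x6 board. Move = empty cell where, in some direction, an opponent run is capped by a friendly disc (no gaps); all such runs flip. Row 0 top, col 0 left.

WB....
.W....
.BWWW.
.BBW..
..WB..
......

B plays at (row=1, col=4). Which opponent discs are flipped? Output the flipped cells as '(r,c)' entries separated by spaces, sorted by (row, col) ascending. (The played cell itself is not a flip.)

Answer: (2,3)

Derivation:
Dir NW: first cell '.' (not opp) -> no flip
Dir N: first cell '.' (not opp) -> no flip
Dir NE: first cell '.' (not opp) -> no flip
Dir W: first cell '.' (not opp) -> no flip
Dir E: first cell '.' (not opp) -> no flip
Dir SW: opp run (2,3) capped by B -> flip
Dir S: opp run (2,4), next='.' -> no flip
Dir SE: first cell '.' (not opp) -> no flip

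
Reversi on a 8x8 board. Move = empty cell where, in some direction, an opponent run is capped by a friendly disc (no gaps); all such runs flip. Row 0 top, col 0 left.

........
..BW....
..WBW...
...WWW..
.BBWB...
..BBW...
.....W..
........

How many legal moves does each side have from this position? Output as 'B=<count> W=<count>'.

-- B to move --
(0,2): no bracket -> illegal
(0,3): flips 1 -> legal
(0,4): no bracket -> illegal
(1,1): flips 2 -> legal
(1,4): flips 3 -> legal
(1,5): flips 2 -> legal
(2,1): flips 1 -> legal
(2,5): flips 3 -> legal
(2,6): flips 1 -> legal
(3,1): no bracket -> illegal
(3,2): flips 1 -> legal
(3,6): no bracket -> illegal
(4,5): flips 1 -> legal
(4,6): no bracket -> illegal
(5,5): flips 1 -> legal
(5,6): no bracket -> illegal
(6,3): no bracket -> illegal
(6,4): flips 1 -> legal
(6,6): no bracket -> illegal
(7,4): no bracket -> illegal
(7,5): no bracket -> illegal
(7,6): no bracket -> illegal
B mobility = 11
-- W to move --
(0,1): flips 2 -> legal
(0,2): flips 1 -> legal
(0,3): no bracket -> illegal
(1,1): flips 1 -> legal
(1,4): no bracket -> illegal
(2,1): no bracket -> illegal
(3,0): no bracket -> illegal
(3,1): no bracket -> illegal
(3,2): no bracket -> illegal
(4,0): flips 2 -> legal
(4,5): flips 1 -> legal
(5,0): no bracket -> illegal
(5,1): flips 3 -> legal
(5,5): flips 1 -> legal
(6,1): flips 1 -> legal
(6,2): flips 2 -> legal
(6,3): flips 1 -> legal
(6,4): no bracket -> illegal
W mobility = 10

Answer: B=11 W=10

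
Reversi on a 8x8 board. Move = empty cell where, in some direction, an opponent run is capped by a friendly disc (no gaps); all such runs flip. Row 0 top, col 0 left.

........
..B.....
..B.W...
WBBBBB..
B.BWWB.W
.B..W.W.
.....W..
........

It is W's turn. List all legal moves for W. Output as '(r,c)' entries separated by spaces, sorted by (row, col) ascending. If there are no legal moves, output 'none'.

Answer: (1,1) (2,1) (2,3) (2,5) (2,6) (3,6) (4,1) (4,6) (5,0) (6,0)

Derivation:
(0,1): no bracket -> illegal
(0,2): no bracket -> illegal
(0,3): no bracket -> illegal
(1,1): flips 2 -> legal
(1,3): no bracket -> illegal
(2,0): no bracket -> illegal
(2,1): flips 1 -> legal
(2,3): flips 3 -> legal
(2,5): flips 1 -> legal
(2,6): flips 1 -> legal
(3,6): flips 6 -> legal
(4,1): flips 1 -> legal
(4,6): flips 2 -> legal
(5,0): flips 1 -> legal
(5,2): no bracket -> illegal
(5,3): no bracket -> illegal
(5,5): no bracket -> illegal
(6,0): flips 3 -> legal
(6,1): no bracket -> illegal
(6,2): no bracket -> illegal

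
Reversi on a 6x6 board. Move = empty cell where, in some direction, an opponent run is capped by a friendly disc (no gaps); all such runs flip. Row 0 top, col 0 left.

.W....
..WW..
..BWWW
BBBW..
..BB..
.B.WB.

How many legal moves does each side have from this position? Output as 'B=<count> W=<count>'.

-- B to move --
(0,0): no bracket -> illegal
(0,2): flips 1 -> legal
(0,3): flips 3 -> legal
(0,4): flips 1 -> legal
(1,0): no bracket -> illegal
(1,1): no bracket -> illegal
(1,4): flips 1 -> legal
(1,5): flips 2 -> legal
(2,1): no bracket -> illegal
(3,4): flips 1 -> legal
(3,5): no bracket -> illegal
(4,4): flips 1 -> legal
(5,2): flips 1 -> legal
B mobility = 8
-- W to move --
(1,1): flips 1 -> legal
(2,0): flips 2 -> legal
(2,1): flips 1 -> legal
(3,4): no bracket -> illegal
(4,0): flips 2 -> legal
(4,1): flips 1 -> legal
(4,4): no bracket -> illegal
(4,5): no bracket -> illegal
(5,0): no bracket -> illegal
(5,2): flips 3 -> legal
(5,5): flips 1 -> legal
W mobility = 7

Answer: B=8 W=7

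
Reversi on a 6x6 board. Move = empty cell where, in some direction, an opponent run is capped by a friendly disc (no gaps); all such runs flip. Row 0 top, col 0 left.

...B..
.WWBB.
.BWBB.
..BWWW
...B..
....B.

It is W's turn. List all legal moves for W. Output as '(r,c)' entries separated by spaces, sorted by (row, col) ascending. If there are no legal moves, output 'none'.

Answer: (0,2) (0,4) (1,5) (2,0) (2,5) (3,0) (3,1) (4,2) (5,2) (5,3)

Derivation:
(0,2): flips 2 -> legal
(0,4): flips 3 -> legal
(0,5): no bracket -> illegal
(1,0): no bracket -> illegal
(1,5): flips 3 -> legal
(2,0): flips 1 -> legal
(2,5): flips 2 -> legal
(3,0): flips 1 -> legal
(3,1): flips 2 -> legal
(4,1): no bracket -> illegal
(4,2): flips 1 -> legal
(4,4): no bracket -> illegal
(4,5): no bracket -> illegal
(5,2): flips 1 -> legal
(5,3): flips 1 -> legal
(5,5): no bracket -> illegal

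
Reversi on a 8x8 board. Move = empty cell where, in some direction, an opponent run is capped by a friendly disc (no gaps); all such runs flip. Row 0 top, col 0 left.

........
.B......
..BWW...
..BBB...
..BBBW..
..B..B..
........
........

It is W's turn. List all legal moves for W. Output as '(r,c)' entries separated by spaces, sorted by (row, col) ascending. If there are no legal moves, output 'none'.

Answer: (2,1) (4,1) (5,1) (5,3) (5,4) (6,5)

Derivation:
(0,0): no bracket -> illegal
(0,1): no bracket -> illegal
(0,2): no bracket -> illegal
(1,0): no bracket -> illegal
(1,2): no bracket -> illegal
(1,3): no bracket -> illegal
(2,0): no bracket -> illegal
(2,1): flips 1 -> legal
(2,5): no bracket -> illegal
(3,1): no bracket -> illegal
(3,5): no bracket -> illegal
(4,1): flips 4 -> legal
(4,6): no bracket -> illegal
(5,1): flips 2 -> legal
(5,3): flips 2 -> legal
(5,4): flips 2 -> legal
(5,6): no bracket -> illegal
(6,1): no bracket -> illegal
(6,2): no bracket -> illegal
(6,3): no bracket -> illegal
(6,4): no bracket -> illegal
(6,5): flips 1 -> legal
(6,6): no bracket -> illegal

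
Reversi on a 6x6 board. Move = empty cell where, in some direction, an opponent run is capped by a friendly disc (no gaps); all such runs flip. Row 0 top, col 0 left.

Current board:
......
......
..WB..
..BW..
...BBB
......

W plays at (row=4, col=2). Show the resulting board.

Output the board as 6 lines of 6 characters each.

Place W at (4,2); scan 8 dirs for brackets.
Dir NW: first cell '.' (not opp) -> no flip
Dir N: opp run (3,2) capped by W -> flip
Dir NE: first cell 'W' (not opp) -> no flip
Dir W: first cell '.' (not opp) -> no flip
Dir E: opp run (4,3) (4,4) (4,5), next=edge -> no flip
Dir SW: first cell '.' (not opp) -> no flip
Dir S: first cell '.' (not opp) -> no flip
Dir SE: first cell '.' (not opp) -> no flip
All flips: (3,2)

Answer: ......
......
..WB..
..WW..
..WBBB
......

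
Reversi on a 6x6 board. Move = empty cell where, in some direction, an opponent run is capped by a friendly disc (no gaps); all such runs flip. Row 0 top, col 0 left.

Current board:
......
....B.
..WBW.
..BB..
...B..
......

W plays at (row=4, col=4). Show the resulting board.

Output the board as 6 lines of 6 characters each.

Place W at (4,4); scan 8 dirs for brackets.
Dir NW: opp run (3,3) capped by W -> flip
Dir N: first cell '.' (not opp) -> no flip
Dir NE: first cell '.' (not opp) -> no flip
Dir W: opp run (4,3), next='.' -> no flip
Dir E: first cell '.' (not opp) -> no flip
Dir SW: first cell '.' (not opp) -> no flip
Dir S: first cell '.' (not opp) -> no flip
Dir SE: first cell '.' (not opp) -> no flip
All flips: (3,3)

Answer: ......
....B.
..WBW.
..BW..
...BW.
......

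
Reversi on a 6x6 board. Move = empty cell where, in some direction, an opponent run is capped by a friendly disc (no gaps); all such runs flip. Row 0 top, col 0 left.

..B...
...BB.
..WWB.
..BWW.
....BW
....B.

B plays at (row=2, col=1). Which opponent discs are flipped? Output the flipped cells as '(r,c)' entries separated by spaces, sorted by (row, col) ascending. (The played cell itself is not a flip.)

Answer: (2,2) (2,3)

Derivation:
Dir NW: first cell '.' (not opp) -> no flip
Dir N: first cell '.' (not opp) -> no flip
Dir NE: first cell '.' (not opp) -> no flip
Dir W: first cell '.' (not opp) -> no flip
Dir E: opp run (2,2) (2,3) capped by B -> flip
Dir SW: first cell '.' (not opp) -> no flip
Dir S: first cell '.' (not opp) -> no flip
Dir SE: first cell 'B' (not opp) -> no flip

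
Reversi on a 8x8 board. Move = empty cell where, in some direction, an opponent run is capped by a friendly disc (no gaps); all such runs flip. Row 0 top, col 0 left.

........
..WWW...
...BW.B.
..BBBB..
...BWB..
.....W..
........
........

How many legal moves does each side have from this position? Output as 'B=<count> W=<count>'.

-- B to move --
(0,1): flips 1 -> legal
(0,2): flips 2 -> legal
(0,3): flips 1 -> legal
(0,4): flips 2 -> legal
(0,5): flips 1 -> legal
(1,1): no bracket -> illegal
(1,5): flips 1 -> legal
(2,1): no bracket -> illegal
(2,2): no bracket -> illegal
(2,5): flips 1 -> legal
(4,6): no bracket -> illegal
(5,3): flips 1 -> legal
(5,4): flips 1 -> legal
(5,6): no bracket -> illegal
(6,4): no bracket -> illegal
(6,5): flips 1 -> legal
(6,6): flips 2 -> legal
B mobility = 11
-- W to move --
(1,5): no bracket -> illegal
(1,6): no bracket -> illegal
(1,7): flips 2 -> legal
(2,1): no bracket -> illegal
(2,2): flips 2 -> legal
(2,5): flips 2 -> legal
(2,7): no bracket -> illegal
(3,1): no bracket -> illegal
(3,6): no bracket -> illegal
(3,7): no bracket -> illegal
(4,1): flips 2 -> legal
(4,2): flips 2 -> legal
(4,6): flips 2 -> legal
(5,2): no bracket -> illegal
(5,3): flips 3 -> legal
(5,4): no bracket -> illegal
(5,6): flips 3 -> legal
W mobility = 8

Answer: B=11 W=8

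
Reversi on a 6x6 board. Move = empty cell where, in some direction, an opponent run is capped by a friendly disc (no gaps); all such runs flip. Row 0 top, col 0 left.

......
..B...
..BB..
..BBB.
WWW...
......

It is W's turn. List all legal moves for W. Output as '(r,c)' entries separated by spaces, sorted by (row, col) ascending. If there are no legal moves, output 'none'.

Answer: (0,2) (1,4) (2,4)

Derivation:
(0,1): no bracket -> illegal
(0,2): flips 3 -> legal
(0,3): no bracket -> illegal
(1,1): no bracket -> illegal
(1,3): no bracket -> illegal
(1,4): flips 2 -> legal
(2,1): no bracket -> illegal
(2,4): flips 1 -> legal
(2,5): no bracket -> illegal
(3,1): no bracket -> illegal
(3,5): no bracket -> illegal
(4,3): no bracket -> illegal
(4,4): no bracket -> illegal
(4,5): no bracket -> illegal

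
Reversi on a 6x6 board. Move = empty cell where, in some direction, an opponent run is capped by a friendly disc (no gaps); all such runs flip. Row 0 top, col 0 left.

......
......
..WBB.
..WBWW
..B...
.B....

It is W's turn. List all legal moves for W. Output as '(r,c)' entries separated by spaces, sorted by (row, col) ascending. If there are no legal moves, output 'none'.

Answer: (1,2) (1,3) (1,4) (2,5) (4,4) (5,2)

Derivation:
(1,2): flips 1 -> legal
(1,3): flips 1 -> legal
(1,4): flips 2 -> legal
(1,5): no bracket -> illegal
(2,5): flips 2 -> legal
(3,1): no bracket -> illegal
(4,0): no bracket -> illegal
(4,1): no bracket -> illegal
(4,3): no bracket -> illegal
(4,4): flips 1 -> legal
(5,0): no bracket -> illegal
(5,2): flips 1 -> legal
(5,3): no bracket -> illegal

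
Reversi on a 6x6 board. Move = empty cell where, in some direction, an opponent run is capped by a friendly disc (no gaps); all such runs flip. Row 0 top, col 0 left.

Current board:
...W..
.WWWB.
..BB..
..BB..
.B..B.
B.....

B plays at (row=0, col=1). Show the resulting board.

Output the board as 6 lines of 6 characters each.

Place B at (0,1); scan 8 dirs for brackets.
Dir NW: edge -> no flip
Dir N: edge -> no flip
Dir NE: edge -> no flip
Dir W: first cell '.' (not opp) -> no flip
Dir E: first cell '.' (not opp) -> no flip
Dir SW: first cell '.' (not opp) -> no flip
Dir S: opp run (1,1), next='.' -> no flip
Dir SE: opp run (1,2) capped by B -> flip
All flips: (1,2)

Answer: .B.W..
.WBWB.
..BB..
..BB..
.B..B.
B.....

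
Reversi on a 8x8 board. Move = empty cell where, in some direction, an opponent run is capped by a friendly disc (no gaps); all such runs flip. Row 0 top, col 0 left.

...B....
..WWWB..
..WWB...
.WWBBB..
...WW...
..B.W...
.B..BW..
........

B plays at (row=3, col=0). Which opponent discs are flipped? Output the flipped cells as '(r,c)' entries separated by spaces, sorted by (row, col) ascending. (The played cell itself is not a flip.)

Dir NW: edge -> no flip
Dir N: first cell '.' (not opp) -> no flip
Dir NE: first cell '.' (not opp) -> no flip
Dir W: edge -> no flip
Dir E: opp run (3,1) (3,2) capped by B -> flip
Dir SW: edge -> no flip
Dir S: first cell '.' (not opp) -> no flip
Dir SE: first cell '.' (not opp) -> no flip

Answer: (3,1) (3,2)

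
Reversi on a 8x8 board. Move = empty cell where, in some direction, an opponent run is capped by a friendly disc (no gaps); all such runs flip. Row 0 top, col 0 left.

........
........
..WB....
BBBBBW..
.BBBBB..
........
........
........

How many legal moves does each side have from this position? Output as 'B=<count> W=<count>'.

-- B to move --
(1,1): flips 1 -> legal
(1,2): flips 1 -> legal
(1,3): flips 1 -> legal
(2,1): flips 1 -> legal
(2,4): no bracket -> illegal
(2,5): flips 1 -> legal
(2,6): flips 1 -> legal
(3,6): flips 1 -> legal
(4,6): no bracket -> illegal
B mobility = 7
-- W to move --
(1,2): no bracket -> illegal
(1,3): no bracket -> illegal
(1,4): no bracket -> illegal
(2,0): no bracket -> illegal
(2,1): no bracket -> illegal
(2,4): flips 1 -> legal
(2,5): no bracket -> illegal
(3,6): no bracket -> illegal
(4,0): flips 1 -> legal
(4,6): no bracket -> illegal
(5,0): no bracket -> illegal
(5,1): no bracket -> illegal
(5,2): flips 2 -> legal
(5,3): flips 1 -> legal
(5,4): no bracket -> illegal
(5,5): flips 3 -> legal
(5,6): no bracket -> illegal
W mobility = 5

Answer: B=7 W=5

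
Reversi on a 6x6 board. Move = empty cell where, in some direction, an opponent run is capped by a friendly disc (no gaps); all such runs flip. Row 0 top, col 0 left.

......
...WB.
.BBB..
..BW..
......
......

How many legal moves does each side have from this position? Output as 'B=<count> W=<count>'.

-- B to move --
(0,2): no bracket -> illegal
(0,3): flips 1 -> legal
(0,4): flips 1 -> legal
(1,2): flips 1 -> legal
(2,4): no bracket -> illegal
(3,4): flips 1 -> legal
(4,2): no bracket -> illegal
(4,3): flips 1 -> legal
(4,4): flips 1 -> legal
B mobility = 6
-- W to move --
(0,3): no bracket -> illegal
(0,4): no bracket -> illegal
(0,5): no bracket -> illegal
(1,0): no bracket -> illegal
(1,1): flips 1 -> legal
(1,2): no bracket -> illegal
(1,5): flips 1 -> legal
(2,0): no bracket -> illegal
(2,4): no bracket -> illegal
(2,5): no bracket -> illegal
(3,0): no bracket -> illegal
(3,1): flips 2 -> legal
(3,4): no bracket -> illegal
(4,1): no bracket -> illegal
(4,2): no bracket -> illegal
(4,3): no bracket -> illegal
W mobility = 3

Answer: B=6 W=3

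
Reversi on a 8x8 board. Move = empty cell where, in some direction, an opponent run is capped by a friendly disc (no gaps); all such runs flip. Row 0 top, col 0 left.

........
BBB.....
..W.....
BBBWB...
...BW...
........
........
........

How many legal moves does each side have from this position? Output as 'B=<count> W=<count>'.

Answer: B=5 W=7

Derivation:
-- B to move --
(1,3): flips 1 -> legal
(2,1): no bracket -> illegal
(2,3): flips 1 -> legal
(2,4): no bracket -> illegal
(3,5): no bracket -> illegal
(4,2): no bracket -> illegal
(4,5): flips 1 -> legal
(5,3): no bracket -> illegal
(5,4): flips 1 -> legal
(5,5): flips 3 -> legal
B mobility = 5
-- W to move --
(0,0): flips 1 -> legal
(0,1): no bracket -> illegal
(0,2): flips 1 -> legal
(0,3): no bracket -> illegal
(1,3): no bracket -> illegal
(2,0): no bracket -> illegal
(2,1): no bracket -> illegal
(2,3): no bracket -> illegal
(2,4): flips 1 -> legal
(2,5): no bracket -> illegal
(3,5): flips 1 -> legal
(4,0): flips 1 -> legal
(4,1): no bracket -> illegal
(4,2): flips 2 -> legal
(4,5): no bracket -> illegal
(5,2): no bracket -> illegal
(5,3): flips 1 -> legal
(5,4): no bracket -> illegal
W mobility = 7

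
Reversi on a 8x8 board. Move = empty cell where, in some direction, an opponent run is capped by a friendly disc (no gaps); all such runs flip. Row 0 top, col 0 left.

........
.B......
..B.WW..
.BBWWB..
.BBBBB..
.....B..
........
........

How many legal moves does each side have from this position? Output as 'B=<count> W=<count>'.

-- B to move --
(1,3): flips 1 -> legal
(1,4): flips 2 -> legal
(1,5): flips 3 -> legal
(1,6): flips 2 -> legal
(2,3): flips 2 -> legal
(2,6): no bracket -> illegal
(3,6): no bracket -> illegal
B mobility = 5
-- W to move --
(0,0): flips 2 -> legal
(0,1): no bracket -> illegal
(0,2): no bracket -> illegal
(1,0): no bracket -> illegal
(1,2): no bracket -> illegal
(1,3): no bracket -> illegal
(2,0): no bracket -> illegal
(2,1): no bracket -> illegal
(2,3): no bracket -> illegal
(2,6): no bracket -> illegal
(3,0): flips 2 -> legal
(3,6): flips 1 -> legal
(4,0): no bracket -> illegal
(4,6): flips 1 -> legal
(5,0): no bracket -> illegal
(5,1): flips 1 -> legal
(5,2): flips 1 -> legal
(5,3): flips 1 -> legal
(5,4): flips 1 -> legal
(5,6): flips 1 -> legal
(6,4): no bracket -> illegal
(6,5): flips 3 -> legal
(6,6): flips 2 -> legal
W mobility = 11

Answer: B=5 W=11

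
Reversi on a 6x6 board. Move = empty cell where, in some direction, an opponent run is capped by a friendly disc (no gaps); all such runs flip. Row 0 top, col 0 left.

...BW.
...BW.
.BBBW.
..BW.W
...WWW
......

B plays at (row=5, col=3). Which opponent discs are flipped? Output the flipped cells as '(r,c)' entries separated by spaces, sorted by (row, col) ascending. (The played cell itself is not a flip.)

Dir NW: first cell '.' (not opp) -> no flip
Dir N: opp run (4,3) (3,3) capped by B -> flip
Dir NE: opp run (4,4) (3,5), next=edge -> no flip
Dir W: first cell '.' (not opp) -> no flip
Dir E: first cell '.' (not opp) -> no flip
Dir SW: edge -> no flip
Dir S: edge -> no flip
Dir SE: edge -> no flip

Answer: (3,3) (4,3)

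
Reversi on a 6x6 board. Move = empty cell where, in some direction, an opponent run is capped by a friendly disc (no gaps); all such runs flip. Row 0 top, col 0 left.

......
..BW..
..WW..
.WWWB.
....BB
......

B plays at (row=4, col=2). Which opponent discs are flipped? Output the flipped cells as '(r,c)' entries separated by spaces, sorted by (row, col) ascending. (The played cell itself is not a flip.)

Answer: (2,2) (3,2)

Derivation:
Dir NW: opp run (3,1), next='.' -> no flip
Dir N: opp run (3,2) (2,2) capped by B -> flip
Dir NE: opp run (3,3), next='.' -> no flip
Dir W: first cell '.' (not opp) -> no flip
Dir E: first cell '.' (not opp) -> no flip
Dir SW: first cell '.' (not opp) -> no flip
Dir S: first cell '.' (not opp) -> no flip
Dir SE: first cell '.' (not opp) -> no flip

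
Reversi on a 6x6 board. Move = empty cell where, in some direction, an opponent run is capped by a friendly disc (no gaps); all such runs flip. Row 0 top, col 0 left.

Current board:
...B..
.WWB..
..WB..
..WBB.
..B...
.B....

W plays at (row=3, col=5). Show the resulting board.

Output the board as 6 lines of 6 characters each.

Place W at (3,5); scan 8 dirs for brackets.
Dir NW: first cell '.' (not opp) -> no flip
Dir N: first cell '.' (not opp) -> no flip
Dir NE: edge -> no flip
Dir W: opp run (3,4) (3,3) capped by W -> flip
Dir E: edge -> no flip
Dir SW: first cell '.' (not opp) -> no flip
Dir S: first cell '.' (not opp) -> no flip
Dir SE: edge -> no flip
All flips: (3,3) (3,4)

Answer: ...B..
.WWB..
..WB..
..WWWW
..B...
.B....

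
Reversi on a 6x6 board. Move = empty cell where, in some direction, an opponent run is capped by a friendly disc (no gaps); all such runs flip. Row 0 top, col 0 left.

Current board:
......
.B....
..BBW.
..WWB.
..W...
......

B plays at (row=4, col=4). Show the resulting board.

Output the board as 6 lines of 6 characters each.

Answer: ......
.B....
..BBW.
..WBB.
..W.B.
......

Derivation:
Place B at (4,4); scan 8 dirs for brackets.
Dir NW: opp run (3,3) capped by B -> flip
Dir N: first cell 'B' (not opp) -> no flip
Dir NE: first cell '.' (not opp) -> no flip
Dir W: first cell '.' (not opp) -> no flip
Dir E: first cell '.' (not opp) -> no flip
Dir SW: first cell '.' (not opp) -> no flip
Dir S: first cell '.' (not opp) -> no flip
Dir SE: first cell '.' (not opp) -> no flip
All flips: (3,3)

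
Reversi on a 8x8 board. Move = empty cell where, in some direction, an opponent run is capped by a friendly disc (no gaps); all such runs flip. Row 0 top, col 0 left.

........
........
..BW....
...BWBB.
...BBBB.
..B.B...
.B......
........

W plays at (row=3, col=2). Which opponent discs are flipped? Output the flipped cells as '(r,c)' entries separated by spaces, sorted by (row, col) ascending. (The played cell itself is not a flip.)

Dir NW: first cell '.' (not opp) -> no flip
Dir N: opp run (2,2), next='.' -> no flip
Dir NE: first cell 'W' (not opp) -> no flip
Dir W: first cell '.' (not opp) -> no flip
Dir E: opp run (3,3) capped by W -> flip
Dir SW: first cell '.' (not opp) -> no flip
Dir S: first cell '.' (not opp) -> no flip
Dir SE: opp run (4,3) (5,4), next='.' -> no flip

Answer: (3,3)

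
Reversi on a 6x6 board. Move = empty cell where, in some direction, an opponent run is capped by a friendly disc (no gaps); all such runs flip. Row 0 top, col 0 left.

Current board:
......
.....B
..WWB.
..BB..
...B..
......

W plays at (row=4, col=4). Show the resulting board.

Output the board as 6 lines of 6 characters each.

Place W at (4,4); scan 8 dirs for brackets.
Dir NW: opp run (3,3) capped by W -> flip
Dir N: first cell '.' (not opp) -> no flip
Dir NE: first cell '.' (not opp) -> no flip
Dir W: opp run (4,3), next='.' -> no flip
Dir E: first cell '.' (not opp) -> no flip
Dir SW: first cell '.' (not opp) -> no flip
Dir S: first cell '.' (not opp) -> no flip
Dir SE: first cell '.' (not opp) -> no flip
All flips: (3,3)

Answer: ......
.....B
..WWB.
..BW..
...BW.
......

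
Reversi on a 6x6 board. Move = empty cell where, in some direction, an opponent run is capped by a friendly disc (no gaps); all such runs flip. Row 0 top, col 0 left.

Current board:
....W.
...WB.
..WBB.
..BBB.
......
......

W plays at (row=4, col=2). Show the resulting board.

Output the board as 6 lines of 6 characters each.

Answer: ....W.
...WB.
..WBB.
..WBB.
..W...
......

Derivation:
Place W at (4,2); scan 8 dirs for brackets.
Dir NW: first cell '.' (not opp) -> no flip
Dir N: opp run (3,2) capped by W -> flip
Dir NE: opp run (3,3) (2,4), next='.' -> no flip
Dir W: first cell '.' (not opp) -> no flip
Dir E: first cell '.' (not opp) -> no flip
Dir SW: first cell '.' (not opp) -> no flip
Dir S: first cell '.' (not opp) -> no flip
Dir SE: first cell '.' (not opp) -> no flip
All flips: (3,2)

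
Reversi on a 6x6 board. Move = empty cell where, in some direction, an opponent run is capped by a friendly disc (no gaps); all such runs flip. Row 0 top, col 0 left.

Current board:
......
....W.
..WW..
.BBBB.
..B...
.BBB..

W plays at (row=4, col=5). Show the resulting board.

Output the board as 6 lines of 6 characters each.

Answer: ......
....W.
..WW..
.BBBW.
..B..W
.BBB..

Derivation:
Place W at (4,5); scan 8 dirs for brackets.
Dir NW: opp run (3,4) capped by W -> flip
Dir N: first cell '.' (not opp) -> no flip
Dir NE: edge -> no flip
Dir W: first cell '.' (not opp) -> no flip
Dir E: edge -> no flip
Dir SW: first cell '.' (not opp) -> no flip
Dir S: first cell '.' (not opp) -> no flip
Dir SE: edge -> no flip
All flips: (3,4)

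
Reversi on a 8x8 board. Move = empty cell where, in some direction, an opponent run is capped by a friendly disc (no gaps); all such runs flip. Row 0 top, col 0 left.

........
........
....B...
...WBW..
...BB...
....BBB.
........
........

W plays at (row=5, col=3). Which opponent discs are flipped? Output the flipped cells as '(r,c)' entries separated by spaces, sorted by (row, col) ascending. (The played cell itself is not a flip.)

Dir NW: first cell '.' (not opp) -> no flip
Dir N: opp run (4,3) capped by W -> flip
Dir NE: opp run (4,4) capped by W -> flip
Dir W: first cell '.' (not opp) -> no flip
Dir E: opp run (5,4) (5,5) (5,6), next='.' -> no flip
Dir SW: first cell '.' (not opp) -> no flip
Dir S: first cell '.' (not opp) -> no flip
Dir SE: first cell '.' (not opp) -> no flip

Answer: (4,3) (4,4)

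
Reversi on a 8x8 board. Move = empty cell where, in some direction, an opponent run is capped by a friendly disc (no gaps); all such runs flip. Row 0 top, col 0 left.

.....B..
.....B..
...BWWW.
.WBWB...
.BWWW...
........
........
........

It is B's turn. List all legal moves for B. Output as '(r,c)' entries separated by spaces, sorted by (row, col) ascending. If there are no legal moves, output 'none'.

(1,3): no bracket -> illegal
(1,4): flips 1 -> legal
(1,6): flips 1 -> legal
(1,7): no bracket -> illegal
(2,0): no bracket -> illegal
(2,1): flips 1 -> legal
(2,2): no bracket -> illegal
(2,7): flips 3 -> legal
(3,0): flips 1 -> legal
(3,5): flips 1 -> legal
(3,6): no bracket -> illegal
(3,7): flips 1 -> legal
(4,0): no bracket -> illegal
(4,5): flips 3 -> legal
(5,1): flips 3 -> legal
(5,2): flips 2 -> legal
(5,3): flips 2 -> legal
(5,4): flips 2 -> legal
(5,5): no bracket -> illegal

Answer: (1,4) (1,6) (2,1) (2,7) (3,0) (3,5) (3,7) (4,5) (5,1) (5,2) (5,3) (5,4)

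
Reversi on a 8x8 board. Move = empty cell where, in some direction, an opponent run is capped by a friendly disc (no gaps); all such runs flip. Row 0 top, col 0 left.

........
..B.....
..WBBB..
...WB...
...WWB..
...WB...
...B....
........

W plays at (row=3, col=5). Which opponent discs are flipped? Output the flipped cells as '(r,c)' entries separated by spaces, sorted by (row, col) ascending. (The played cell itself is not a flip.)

Dir NW: opp run (2,4), next='.' -> no flip
Dir N: opp run (2,5), next='.' -> no flip
Dir NE: first cell '.' (not opp) -> no flip
Dir W: opp run (3,4) capped by W -> flip
Dir E: first cell '.' (not opp) -> no flip
Dir SW: first cell 'W' (not opp) -> no flip
Dir S: opp run (4,5), next='.' -> no flip
Dir SE: first cell '.' (not opp) -> no flip

Answer: (3,4)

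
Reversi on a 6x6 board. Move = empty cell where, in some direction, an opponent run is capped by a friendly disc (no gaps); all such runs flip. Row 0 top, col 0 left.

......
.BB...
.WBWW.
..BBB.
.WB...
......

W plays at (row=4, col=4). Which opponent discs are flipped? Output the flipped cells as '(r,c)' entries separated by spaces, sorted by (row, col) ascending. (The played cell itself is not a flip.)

Dir NW: opp run (3,3) (2,2) (1,1), next='.' -> no flip
Dir N: opp run (3,4) capped by W -> flip
Dir NE: first cell '.' (not opp) -> no flip
Dir W: first cell '.' (not opp) -> no flip
Dir E: first cell '.' (not opp) -> no flip
Dir SW: first cell '.' (not opp) -> no flip
Dir S: first cell '.' (not opp) -> no flip
Dir SE: first cell '.' (not opp) -> no flip

Answer: (3,4)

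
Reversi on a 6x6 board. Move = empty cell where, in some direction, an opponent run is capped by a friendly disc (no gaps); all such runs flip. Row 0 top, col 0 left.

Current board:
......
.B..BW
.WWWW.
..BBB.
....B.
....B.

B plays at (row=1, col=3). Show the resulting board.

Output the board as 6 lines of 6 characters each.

Answer: ......
.B.BBW
.WWBW.
..BBB.
....B.
....B.

Derivation:
Place B at (1,3); scan 8 dirs for brackets.
Dir NW: first cell '.' (not opp) -> no flip
Dir N: first cell '.' (not opp) -> no flip
Dir NE: first cell '.' (not opp) -> no flip
Dir W: first cell '.' (not opp) -> no flip
Dir E: first cell 'B' (not opp) -> no flip
Dir SW: opp run (2,2), next='.' -> no flip
Dir S: opp run (2,3) capped by B -> flip
Dir SE: opp run (2,4), next='.' -> no flip
All flips: (2,3)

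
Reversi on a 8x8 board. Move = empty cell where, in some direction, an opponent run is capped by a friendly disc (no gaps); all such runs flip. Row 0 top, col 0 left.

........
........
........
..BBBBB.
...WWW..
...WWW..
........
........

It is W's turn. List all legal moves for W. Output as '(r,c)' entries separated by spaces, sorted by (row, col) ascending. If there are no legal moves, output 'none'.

(2,1): flips 1 -> legal
(2,2): flips 1 -> legal
(2,3): flips 2 -> legal
(2,4): flips 1 -> legal
(2,5): flips 2 -> legal
(2,6): flips 1 -> legal
(2,7): flips 1 -> legal
(3,1): no bracket -> illegal
(3,7): no bracket -> illegal
(4,1): no bracket -> illegal
(4,2): no bracket -> illegal
(4,6): no bracket -> illegal
(4,7): no bracket -> illegal

Answer: (2,1) (2,2) (2,3) (2,4) (2,5) (2,6) (2,7)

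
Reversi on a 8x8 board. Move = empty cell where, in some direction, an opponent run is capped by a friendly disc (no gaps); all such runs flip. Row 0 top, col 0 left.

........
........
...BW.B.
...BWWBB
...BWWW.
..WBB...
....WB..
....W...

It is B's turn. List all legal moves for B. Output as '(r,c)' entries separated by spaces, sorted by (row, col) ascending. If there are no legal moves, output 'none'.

(1,3): no bracket -> illegal
(1,4): flips 3 -> legal
(1,5): flips 1 -> legal
(2,5): flips 2 -> legal
(4,1): no bracket -> illegal
(4,2): no bracket -> illegal
(4,7): flips 3 -> legal
(5,1): flips 1 -> legal
(5,5): flips 2 -> legal
(5,6): flips 3 -> legal
(5,7): no bracket -> illegal
(6,1): flips 1 -> legal
(6,2): no bracket -> illegal
(6,3): flips 1 -> legal
(7,3): no bracket -> illegal
(7,5): flips 1 -> legal

Answer: (1,4) (1,5) (2,5) (4,7) (5,1) (5,5) (5,6) (6,1) (6,3) (7,5)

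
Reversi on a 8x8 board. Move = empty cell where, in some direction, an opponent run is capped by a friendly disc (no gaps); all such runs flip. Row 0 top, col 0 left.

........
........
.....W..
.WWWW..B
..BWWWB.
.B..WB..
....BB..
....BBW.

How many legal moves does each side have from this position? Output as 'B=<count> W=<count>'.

-- B to move --
(1,4): no bracket -> illegal
(1,5): no bracket -> illegal
(1,6): no bracket -> illegal
(2,0): flips 1 -> legal
(2,1): flips 3 -> legal
(2,2): flips 3 -> legal
(2,3): no bracket -> illegal
(2,4): flips 4 -> legal
(2,6): no bracket -> illegal
(3,0): no bracket -> illegal
(3,5): flips 1 -> legal
(3,6): no bracket -> illegal
(4,0): no bracket -> illegal
(4,1): no bracket -> illegal
(5,2): no bracket -> illegal
(5,3): flips 1 -> legal
(5,6): no bracket -> illegal
(6,3): no bracket -> illegal
(6,6): no bracket -> illegal
(6,7): no bracket -> illegal
(7,7): flips 1 -> legal
B mobility = 7
-- W to move --
(2,6): no bracket -> illegal
(2,7): no bracket -> illegal
(3,5): no bracket -> illegal
(3,6): no bracket -> illegal
(4,0): no bracket -> illegal
(4,1): flips 1 -> legal
(4,7): flips 1 -> legal
(5,0): no bracket -> illegal
(5,2): flips 1 -> legal
(5,3): flips 1 -> legal
(5,6): flips 1 -> legal
(5,7): no bracket -> illegal
(6,0): flips 2 -> legal
(6,1): no bracket -> illegal
(6,2): no bracket -> illegal
(6,3): no bracket -> illegal
(6,6): flips 1 -> legal
(7,3): flips 2 -> legal
W mobility = 8

Answer: B=7 W=8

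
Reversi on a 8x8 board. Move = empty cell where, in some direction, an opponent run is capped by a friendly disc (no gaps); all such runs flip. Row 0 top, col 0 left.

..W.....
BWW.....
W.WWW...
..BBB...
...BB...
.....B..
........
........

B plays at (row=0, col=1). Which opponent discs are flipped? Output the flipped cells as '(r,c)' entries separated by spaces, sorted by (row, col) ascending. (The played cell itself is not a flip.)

Answer: (1,2) (2,3)

Derivation:
Dir NW: edge -> no flip
Dir N: edge -> no flip
Dir NE: edge -> no flip
Dir W: first cell '.' (not opp) -> no flip
Dir E: opp run (0,2), next='.' -> no flip
Dir SW: first cell 'B' (not opp) -> no flip
Dir S: opp run (1,1), next='.' -> no flip
Dir SE: opp run (1,2) (2,3) capped by B -> flip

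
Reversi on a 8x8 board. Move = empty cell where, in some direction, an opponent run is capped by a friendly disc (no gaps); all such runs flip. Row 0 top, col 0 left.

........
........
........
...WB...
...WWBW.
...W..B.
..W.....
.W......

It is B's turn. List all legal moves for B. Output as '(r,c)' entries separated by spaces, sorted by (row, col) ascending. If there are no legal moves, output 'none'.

(2,2): no bracket -> illegal
(2,3): no bracket -> illegal
(2,4): no bracket -> illegal
(3,2): flips 1 -> legal
(3,5): no bracket -> illegal
(3,6): flips 1 -> legal
(3,7): no bracket -> illegal
(4,2): flips 2 -> legal
(4,7): flips 1 -> legal
(5,1): no bracket -> illegal
(5,2): flips 1 -> legal
(5,4): flips 1 -> legal
(5,5): no bracket -> illegal
(5,7): no bracket -> illegal
(6,0): no bracket -> illegal
(6,1): no bracket -> illegal
(6,3): no bracket -> illegal
(6,4): no bracket -> illegal
(7,0): no bracket -> illegal
(7,2): no bracket -> illegal
(7,3): no bracket -> illegal

Answer: (3,2) (3,6) (4,2) (4,7) (5,2) (5,4)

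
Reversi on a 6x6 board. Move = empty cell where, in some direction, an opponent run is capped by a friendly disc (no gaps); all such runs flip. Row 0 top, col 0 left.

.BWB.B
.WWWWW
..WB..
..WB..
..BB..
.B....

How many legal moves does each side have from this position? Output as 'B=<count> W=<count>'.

Answer: B=5 W=8

Derivation:
-- B to move --
(0,0): flips 2 -> legal
(0,4): no bracket -> illegal
(1,0): no bracket -> illegal
(2,0): no bracket -> illegal
(2,1): flips 4 -> legal
(2,4): no bracket -> illegal
(2,5): flips 2 -> legal
(3,1): flips 1 -> legal
(4,1): flips 1 -> legal
B mobility = 5
-- W to move --
(0,0): flips 1 -> legal
(0,4): flips 1 -> legal
(1,0): no bracket -> illegal
(2,4): flips 1 -> legal
(3,1): no bracket -> illegal
(3,4): flips 2 -> legal
(4,0): no bracket -> illegal
(4,1): no bracket -> illegal
(4,4): flips 1 -> legal
(5,0): no bracket -> illegal
(5,2): flips 1 -> legal
(5,3): flips 3 -> legal
(5,4): flips 1 -> legal
W mobility = 8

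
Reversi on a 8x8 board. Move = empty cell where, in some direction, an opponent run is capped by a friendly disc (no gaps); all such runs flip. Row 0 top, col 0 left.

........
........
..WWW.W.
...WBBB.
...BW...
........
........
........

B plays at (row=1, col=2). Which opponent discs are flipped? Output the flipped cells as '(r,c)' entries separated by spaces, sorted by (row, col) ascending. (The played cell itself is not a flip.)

Dir NW: first cell '.' (not opp) -> no flip
Dir N: first cell '.' (not opp) -> no flip
Dir NE: first cell '.' (not opp) -> no flip
Dir W: first cell '.' (not opp) -> no flip
Dir E: first cell '.' (not opp) -> no flip
Dir SW: first cell '.' (not opp) -> no flip
Dir S: opp run (2,2), next='.' -> no flip
Dir SE: opp run (2,3) capped by B -> flip

Answer: (2,3)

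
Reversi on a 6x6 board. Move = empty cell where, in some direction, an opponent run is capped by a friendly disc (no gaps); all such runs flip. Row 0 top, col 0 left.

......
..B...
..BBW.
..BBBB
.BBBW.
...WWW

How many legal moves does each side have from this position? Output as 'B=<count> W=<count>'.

Answer: B=5 W=6

Derivation:
-- B to move --
(1,3): flips 1 -> legal
(1,4): flips 1 -> legal
(1,5): flips 1 -> legal
(2,5): flips 1 -> legal
(4,5): flips 1 -> legal
(5,2): no bracket -> illegal
B mobility = 5
-- W to move --
(0,1): no bracket -> illegal
(0,2): no bracket -> illegal
(0,3): no bracket -> illegal
(1,1): flips 2 -> legal
(1,3): flips 3 -> legal
(1,4): no bracket -> illegal
(2,1): flips 4 -> legal
(2,5): no bracket -> illegal
(3,0): no bracket -> illegal
(3,1): flips 1 -> legal
(4,0): flips 3 -> legal
(4,5): no bracket -> illegal
(5,0): no bracket -> illegal
(5,1): flips 2 -> legal
(5,2): no bracket -> illegal
W mobility = 6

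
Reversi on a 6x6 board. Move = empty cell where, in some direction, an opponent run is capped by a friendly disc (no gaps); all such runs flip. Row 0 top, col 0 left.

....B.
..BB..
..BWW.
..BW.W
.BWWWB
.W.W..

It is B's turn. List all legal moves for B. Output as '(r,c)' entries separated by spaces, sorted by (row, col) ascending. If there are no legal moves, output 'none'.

(1,4): flips 1 -> legal
(1,5): no bracket -> illegal
(2,5): flips 3 -> legal
(3,1): no bracket -> illegal
(3,4): flips 2 -> legal
(4,0): no bracket -> illegal
(5,0): no bracket -> illegal
(5,2): flips 1 -> legal
(5,4): flips 1 -> legal
(5,5): flips 2 -> legal

Answer: (1,4) (2,5) (3,4) (5,2) (5,4) (5,5)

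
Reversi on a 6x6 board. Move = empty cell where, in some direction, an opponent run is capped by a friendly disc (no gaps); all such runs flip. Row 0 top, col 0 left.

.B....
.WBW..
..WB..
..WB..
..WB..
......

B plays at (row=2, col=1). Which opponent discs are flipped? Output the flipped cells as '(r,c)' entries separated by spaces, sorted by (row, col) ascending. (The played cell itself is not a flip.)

Dir NW: first cell '.' (not opp) -> no flip
Dir N: opp run (1,1) capped by B -> flip
Dir NE: first cell 'B' (not opp) -> no flip
Dir W: first cell '.' (not opp) -> no flip
Dir E: opp run (2,2) capped by B -> flip
Dir SW: first cell '.' (not opp) -> no flip
Dir S: first cell '.' (not opp) -> no flip
Dir SE: opp run (3,2) capped by B -> flip

Answer: (1,1) (2,2) (3,2)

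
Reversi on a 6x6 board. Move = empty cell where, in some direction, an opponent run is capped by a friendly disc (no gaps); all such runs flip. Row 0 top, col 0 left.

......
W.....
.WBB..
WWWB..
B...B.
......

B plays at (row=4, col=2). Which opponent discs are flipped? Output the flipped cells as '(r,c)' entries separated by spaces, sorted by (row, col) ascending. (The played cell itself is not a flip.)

Answer: (3,2)

Derivation:
Dir NW: opp run (3,1), next='.' -> no flip
Dir N: opp run (3,2) capped by B -> flip
Dir NE: first cell 'B' (not opp) -> no flip
Dir W: first cell '.' (not opp) -> no flip
Dir E: first cell '.' (not opp) -> no flip
Dir SW: first cell '.' (not opp) -> no flip
Dir S: first cell '.' (not opp) -> no flip
Dir SE: first cell '.' (not opp) -> no flip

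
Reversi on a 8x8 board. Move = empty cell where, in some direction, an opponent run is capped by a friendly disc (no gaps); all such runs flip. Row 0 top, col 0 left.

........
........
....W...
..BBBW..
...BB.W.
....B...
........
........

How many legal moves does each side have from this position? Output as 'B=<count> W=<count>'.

-- B to move --
(1,3): no bracket -> illegal
(1,4): flips 1 -> legal
(1,5): flips 1 -> legal
(2,3): no bracket -> illegal
(2,5): no bracket -> illegal
(2,6): flips 1 -> legal
(3,6): flips 1 -> legal
(3,7): no bracket -> illegal
(4,5): no bracket -> illegal
(4,7): no bracket -> illegal
(5,5): no bracket -> illegal
(5,6): no bracket -> illegal
(5,7): no bracket -> illegal
B mobility = 4
-- W to move --
(2,1): no bracket -> illegal
(2,2): no bracket -> illegal
(2,3): no bracket -> illegal
(2,5): no bracket -> illegal
(3,1): flips 3 -> legal
(4,1): no bracket -> illegal
(4,2): flips 1 -> legal
(4,5): no bracket -> illegal
(5,2): no bracket -> illegal
(5,3): flips 1 -> legal
(5,5): no bracket -> illegal
(6,3): no bracket -> illegal
(6,4): flips 3 -> legal
(6,5): no bracket -> illegal
W mobility = 4

Answer: B=4 W=4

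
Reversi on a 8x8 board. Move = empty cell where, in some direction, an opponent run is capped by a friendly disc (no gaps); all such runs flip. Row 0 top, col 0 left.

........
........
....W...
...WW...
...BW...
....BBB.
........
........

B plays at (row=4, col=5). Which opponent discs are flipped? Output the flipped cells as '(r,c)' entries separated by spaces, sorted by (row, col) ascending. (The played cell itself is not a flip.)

Dir NW: opp run (3,4), next='.' -> no flip
Dir N: first cell '.' (not opp) -> no flip
Dir NE: first cell '.' (not opp) -> no flip
Dir W: opp run (4,4) capped by B -> flip
Dir E: first cell '.' (not opp) -> no flip
Dir SW: first cell 'B' (not opp) -> no flip
Dir S: first cell 'B' (not opp) -> no flip
Dir SE: first cell 'B' (not opp) -> no flip

Answer: (4,4)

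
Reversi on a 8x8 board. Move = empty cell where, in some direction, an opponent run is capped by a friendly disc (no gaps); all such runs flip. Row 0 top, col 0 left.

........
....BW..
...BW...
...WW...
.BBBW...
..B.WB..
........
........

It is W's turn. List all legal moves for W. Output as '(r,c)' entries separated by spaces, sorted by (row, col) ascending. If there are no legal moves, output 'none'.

Answer: (0,4) (1,2) (1,3) (2,2) (3,2) (4,0) (5,1) (5,3) (5,6) (6,1) (6,6)

Derivation:
(0,3): no bracket -> illegal
(0,4): flips 1 -> legal
(0,5): no bracket -> illegal
(1,2): flips 1 -> legal
(1,3): flips 2 -> legal
(2,2): flips 1 -> legal
(2,5): no bracket -> illegal
(3,0): no bracket -> illegal
(3,1): no bracket -> illegal
(3,2): flips 1 -> legal
(4,0): flips 3 -> legal
(4,5): no bracket -> illegal
(4,6): no bracket -> illegal
(5,0): no bracket -> illegal
(5,1): flips 1 -> legal
(5,3): flips 1 -> legal
(5,6): flips 1 -> legal
(6,1): flips 2 -> legal
(6,2): no bracket -> illegal
(6,3): no bracket -> illegal
(6,4): no bracket -> illegal
(6,5): no bracket -> illegal
(6,6): flips 1 -> legal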